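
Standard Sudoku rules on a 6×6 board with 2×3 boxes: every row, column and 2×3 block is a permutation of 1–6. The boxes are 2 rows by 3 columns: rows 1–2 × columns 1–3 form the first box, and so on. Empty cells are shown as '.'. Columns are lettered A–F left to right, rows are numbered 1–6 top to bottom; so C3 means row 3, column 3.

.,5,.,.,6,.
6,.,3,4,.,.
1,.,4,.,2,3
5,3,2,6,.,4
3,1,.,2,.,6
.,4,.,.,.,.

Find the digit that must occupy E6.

3

C1 = 1: row 1 has {5,6}; col 3 has {2,3,4}; box has {3,5,6} → only 1 remains.
D1 = 3: row 1 has {1,5,6}; col 4 has {2,4,6}; box has {4,6} → only 3 remains.
F1 = 2: row 1 has {1,3,5,6}; col 6 has {3,4,6}; box has {3,4,6} → only 2 remains.
B2 = 2: row 2 has {3,4,6}; col 2 has {1,3,4,5}; box has {1,3,5,6} → only 2 remains.
B3 = 6: row 3 has {1,2,3,4}; col 2 has {1,2,3,4,5}; box has {1,2,3,4,5} → only 6 remains.
D3 = 5: row 3 has {1,2,3,4,6}; col 4 has {2,3,4,6}; box has {2,3,4,6} → only 5 remains.
E4 = 1: row 4 has {2,3,4,5,6}; col 5 has {2,6}; box has {2,3,4,5,6} → only 1 remains.
C5 = 5: row 5 has {1,2,3,6}; col 3 has {1,2,3,4}; box has {1,3,4} → only 5 remains.
E5 = 4: row 5 has {1,2,3,5,6}; col 5 has {1,2,6}; box has {2,6} → only 4 remains.
A6 = 2: row 6 has {4}; col 1 has {1,3,5,6}; box has {1,3,4,5} → only 2 remains.
C6 = 6: row 6 has {2,4}; col 3 has {1,2,3,4,5}; box has {1,2,3,4,5} → only 6 remains.
D6 = 1: row 6 has {2,4,6}; col 4 has {2,3,4,5,6}; box has {2,4,6} → only 1 remains.
F6 = 5: row 6 has {1,2,4,6}; col 6 has {2,3,4,6}; box has {1,2,4,6} → only 5 remains.
A1 = 4: row 1 has {1,2,3,5,6}; col 1 has {1,2,3,5,6}; box has {1,2,3,5,6} → only 4 remains.
E2 = 5: row 2 has {2,3,4,6}; col 5 has {1,2,4,6}; box has {2,3,4,6} → only 5 remains.
F2 = 1: row 2 has {2,3,4,5,6}; col 6 has {2,3,4,5,6}; box has {2,3,4,5,6} → only 1 remains.
E6 = 3: row 6 has {1,2,4,5,6}; col 5 has {1,2,4,5,6}; box has {1,2,4,5,6} → only 3 remains.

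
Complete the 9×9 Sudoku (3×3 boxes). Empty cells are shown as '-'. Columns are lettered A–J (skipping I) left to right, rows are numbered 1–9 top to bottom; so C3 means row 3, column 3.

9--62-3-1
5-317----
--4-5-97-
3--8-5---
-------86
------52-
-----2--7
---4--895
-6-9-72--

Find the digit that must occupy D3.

D3 = 3: row 3 has {4,5,7,9}; col 4 has {1,4,6,8,9}; box has {1,2,5,6,7} → only 3 remains.

3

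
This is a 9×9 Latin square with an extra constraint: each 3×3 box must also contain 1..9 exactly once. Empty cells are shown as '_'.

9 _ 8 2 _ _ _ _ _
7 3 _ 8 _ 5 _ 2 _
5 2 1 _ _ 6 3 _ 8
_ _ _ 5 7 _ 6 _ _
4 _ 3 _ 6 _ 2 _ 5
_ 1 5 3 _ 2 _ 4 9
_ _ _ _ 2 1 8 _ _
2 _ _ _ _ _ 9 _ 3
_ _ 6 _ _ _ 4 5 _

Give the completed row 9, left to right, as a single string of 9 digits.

row 2, column 3 = 4: row 2 has {2,3,5,7,8}; col 3 has {1,3,5,6,8}; box has {1,2,3,5,7,8,9} → only 4 remains.
row 2, column 7 = 1: row 2 has {2,3,4,5,7,8}; col 7 has {2,3,4,6,8,9}; box has {2,3,8} → only 1 remains.
row 2, column 9 = 6: row 2 has {1,2,3,4,5,7,8}; col 9 has {3,5,8,9}; box has {1,2,3,8} → only 6 remains.
row 4, column 1 = 8: row 4 has {5,6,7}; col 1 has {2,4,5,7,9}; box has {1,3,4,5} → only 8 remains.
row 4, column 2 = 9: row 4 has {5,6,7,8}; col 2 has {1,2,3}; box has {1,3,4,5,8} → only 9 remains.
row 4, column 3 = 2: row 4 has {5,6,7,8,9}; col 3 has {1,3,4,5,6,8}; box has {1,3,4,5,8,9} → only 2 remains.
row 4, column 6 = 4: row 4 has {2,5,6,7,8,9}; col 6 has {1,2,5,6}; box has {2,3,5,6,7} → only 4 remains.
row 4, column 9 = 1: row 4 has {2,4,5,6,7,8,9}; col 9 has {3,5,6,8,9}; box has {2,4,5,6,9} → only 1 remains.
row 5, column 2 = 7: row 5 has {2,3,4,5,6}; col 2 has {1,2,3,9}; box has {1,2,3,4,5,8,9} → only 7 remains.
row 5, column 8 = 8: row 5 has {2,3,4,5,6,7}; col 8 has {2,4,5}; box has {1,2,4,5,6,9} → only 8 remains.
row 6, column 1 = 6: row 6 has {1,2,3,4,5,9}; col 1 has {2,4,5,7,8,9}; box has {1,2,3,4,5,7,8,9} → only 6 remains.
row 6, column 5 = 8: row 6 has {1,2,3,4,5,6,9}; col 5 has {2,6,7}; box has {2,3,4,5,6,7} → only 8 remains.
row 6, column 7 = 7: row 6 has {1,2,3,4,5,6,8,9}; col 7 has {1,2,3,4,6,8,9}; box has {1,2,4,5,6,8,9} → only 7 remains.
row 7, column 1 = 3: row 7 has {1,2,8}; col 1 has {2,4,5,6,7,8,9}; box has {2,6} → only 3 remains.
row 7, column 9 = 7: row 7 has {1,2,3,8}; col 9 has {1,3,5,6,8,9}; box has {3,4,5,8,9} → only 7 remains.
row 8, column 3 = 7: row 8 has {2,3,9}; col 3 has {1,2,3,4,5,6,8}; box has {2,3,6} → only 7 remains.
row 8, column 6 = 8: row 8 has {2,3,7,9}; col 6 has {1,2,4,5,6}; box has {1,2} → only 8 remains.
row 9, column 1 = 1: row 9 has {4,5,6}; col 1 has {2,3,4,5,6,7,8,9}; box has {2,3,6,7} → only 1 remains.
row 9, column 2 = 8: row 9 has {1,4,5,6}; col 2 has {1,2,3,7,9}; box has {1,2,3,6,7} → only 8 remains.
row 9, column 9 = 2: row 9 has {1,4,5,6,8}; col 9 has {1,3,5,6,7,8,9}; box has {3,4,5,7,8,9} → only 2 remains.
row 1, column 2 = 6: row 1 has {2,8,9}; col 2 has {1,2,3,7,8,9}; box has {1,2,3,4,5,7,8,9} → only 6 remains.
row 1, column 7 = 5: row 1 has {2,6,8,9}; col 7 has {1,2,3,4,6,7,8,9}; box has {1,2,3,6,8} → only 5 remains.
row 1, column 8 = 7: row 1 has {2,5,6,8,9}; col 8 has {2,4,5,8}; box has {1,2,3,5,6,8} → only 7 remains.
row 1, column 9 = 4: row 1 has {2,5,6,7,8,9}; col 9 has {1,2,3,5,6,7,8,9}; box has {1,2,3,5,6,7,8} → only 4 remains.
row 2, column 5 = 9: row 2 has {1,2,3,4,5,6,7,8}; col 5 has {2,6,7,8}; box has {2,5,6,8} → only 9 remains.
row 3, column 5 = 4: row 3 has {1,2,3,5,6,8}; col 5 has {2,6,7,8,9}; box has {2,5,6,8,9} → only 4 remains.
row 3, column 8 = 9: row 3 has {1,2,3,4,5,6,8}; col 8 has {2,4,5,7,8}; box has {1,2,3,4,5,6,7,8} → only 9 remains.
row 4, column 8 = 3: row 4 has {1,2,4,5,6,7,8,9}; col 8 has {2,4,5,7,8,9}; box has {1,2,4,5,6,7,8,9} → only 3 remains.
row 5, column 6 = 9: row 5 has {2,3,4,5,6,7,8}; col 6 has {1,2,4,5,6,8}; box has {2,3,4,5,6,7,8} → only 9 remains.
row 7, column 3 = 9: row 7 has {1,2,3,7,8}; col 3 has {1,2,3,4,5,6,7,8}; box has {1,2,3,6,7,8} → only 9 remains.
row 7, column 8 = 6: row 7 has {1,2,3,7,8,9}; col 8 has {2,3,4,5,7,8,9}; box has {2,3,4,5,7,8,9} → only 6 remains.
row 8, column 5 = 5: row 8 has {2,3,7,8,9}; col 5 has {2,4,6,7,8,9}; box has {1,2,8} → only 5 remains.
row 8, column 8 = 1: row 8 has {2,3,5,7,8,9}; col 8 has {2,3,4,5,6,7,8,9}; box has {2,3,4,5,6,7,8,9} → only 1 remains.
row 9, column 5 = 3: row 9 has {1,2,4,5,6,8}; col 5 has {2,4,5,6,7,8,9}; box has {1,2,5,8} → only 3 remains.
row 9, column 6 = 7: row 9 has {1,2,3,4,5,6,8}; col 6 has {1,2,4,5,6,8,9}; box has {1,2,3,5,8} → only 7 remains.
row 1, column 5 = 1: row 1 has {2,4,5,6,7,8,9}; col 5 has {2,3,4,5,6,7,8,9}; box has {2,4,5,6,8,9} → only 1 remains.
row 1, column 6 = 3: row 1 has {1,2,4,5,6,7,8,9}; col 6 has {1,2,4,5,6,7,8,9}; box has {1,2,4,5,6,8,9} → only 3 remains.
row 3, column 4 = 7: row 3 has {1,2,3,4,5,6,8,9}; col 4 has {2,3,5,8}; box has {1,2,3,4,5,6,8,9} → only 7 remains.
row 5, column 4 = 1: row 5 has {2,3,4,5,6,7,8,9}; col 4 has {2,3,5,7,8}; box has {2,3,4,5,6,7,8,9} → only 1 remains.
row 7, column 4 = 4: row 7 has {1,2,3,6,7,8,9}; col 4 has {1,2,3,5,7,8}; box has {1,2,3,5,7,8} → only 4 remains.
row 8, column 2 = 4: row 8 has {1,2,3,5,7,8,9}; col 2 has {1,2,3,6,7,8,9}; box has {1,2,3,6,7,8,9} → only 4 remains.
row 8, column 4 = 6: row 8 has {1,2,3,4,5,7,8,9}; col 4 has {1,2,3,4,5,7,8}; box has {1,2,3,4,5,7,8} → only 6 remains.
row 9, column 4 = 9: row 9 has {1,2,3,4,5,6,7,8}; col 4 has {1,2,3,4,5,6,7,8}; box has {1,2,3,4,5,6,7,8} → only 9 remains.

186937452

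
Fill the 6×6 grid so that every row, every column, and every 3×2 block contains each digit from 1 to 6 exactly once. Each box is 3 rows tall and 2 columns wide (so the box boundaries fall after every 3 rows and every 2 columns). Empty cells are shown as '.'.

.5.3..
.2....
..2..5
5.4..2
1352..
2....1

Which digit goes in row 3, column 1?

row 4, column 2 = 6 (sole candidate).
row 4, column 4 = 1 (sole candidate).
row 4, column 5 = 3 (sole candidate).
row 6, column 2 = 4 (sole candidate).
row 6, column 4 = 6 (sole candidate).
row 6, column 5 = 5 (sole candidate).
row 3, column 2 = 1 (sole candidate).
row 3, column 4 = 4 (sole candidate).
row 3, column 5 = 6 (sole candidate).
row 5, column 5 = 4 (sole candidate).
row 5, column 6 = 6 (sole candidate).
row 6, column 3 = 3 (sole candidate).
row 1, column 6 = 4 (sole candidate).
row 2, column 4 = 5 (sole candidate).
row 2, column 5 = 1 (sole candidate).
row 2, column 6 = 3 (sole candidate).
row 3, column 1 = 3: row 3 has {1,2,4,5,6}; col 1 has {1,2,5}; box has {1,2,5} → only 3 remains.

3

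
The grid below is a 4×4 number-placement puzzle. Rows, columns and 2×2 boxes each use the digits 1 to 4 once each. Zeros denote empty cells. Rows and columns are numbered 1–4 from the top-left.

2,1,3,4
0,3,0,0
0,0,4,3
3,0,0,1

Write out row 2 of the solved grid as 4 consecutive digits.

4312

R2C1 = 4: row 2 has {3}; col 1 has {2,3}; box has {1,2,3} → only 4 remains.
R2C4 = 2: row 2 has {3,4}; col 4 has {1,3,4}; box has {3,4} → only 2 remains.
R3C1 = 1: row 3 has {3,4}; col 1 has {2,3,4}; box has {3} → only 1 remains.
R3C2 = 2: row 3 has {1,3,4}; col 2 has {1,3}; box has {1,3} → only 2 remains.
R4C2 = 4: row 4 has {1,3}; col 2 has {1,2,3}; box has {1,2,3} → only 4 remains.
R4C3 = 2: row 4 has {1,3,4}; col 3 has {3,4}; box has {1,3,4} → only 2 remains.
R2C3 = 1: row 2 has {2,3,4}; col 3 has {2,3,4}; box has {2,3,4} → only 1 remains.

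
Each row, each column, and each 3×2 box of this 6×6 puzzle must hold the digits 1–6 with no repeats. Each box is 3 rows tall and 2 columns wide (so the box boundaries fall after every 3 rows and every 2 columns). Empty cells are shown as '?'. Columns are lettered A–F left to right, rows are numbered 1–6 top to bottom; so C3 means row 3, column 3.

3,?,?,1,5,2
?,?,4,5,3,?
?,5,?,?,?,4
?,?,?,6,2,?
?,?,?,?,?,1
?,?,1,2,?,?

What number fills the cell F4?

5

C1 = 6 (sole candidate).
F2 = 6 (sole candidate).
D3 = 3 (sole candidate).
E3 = 1 (sole candidate).
D5 = 4 (sole candidate).
E5 = 6 (sole candidate).
E6 = 4 (sole candidate).
B1 = 4 (sole candidate).
C3 = 2 (sole candidate).
A3 = 6 (sole candidate).
A6 = 5 (sole candidate).
F6 = 3 (sole candidate).
F4 = 5: row 4 has {2,6}; col 6 has {1,2,3,4,6}; box has {1,2,3,4,6} → only 5 remains.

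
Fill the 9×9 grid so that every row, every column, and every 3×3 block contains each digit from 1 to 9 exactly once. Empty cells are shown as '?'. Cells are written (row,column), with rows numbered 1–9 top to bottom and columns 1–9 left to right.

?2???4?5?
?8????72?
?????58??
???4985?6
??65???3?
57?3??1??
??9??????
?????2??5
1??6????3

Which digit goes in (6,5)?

(4,8) = 7: row 4 has {4,5,6,8,9}; col 8 has {2,3,5}; box has {1,3,5,6} → only 7 remains.
(6,6) = 6: row 6 has {1,3,5,7}; col 6 has {2,4,5,8}; box has {3,4,5,8,9} → only 6 remains.
(6,5) = 2: row 6 has {1,3,5,6,7}; col 5 has {9}; box has {3,4,5,6,8,9} → only 2 remains.

2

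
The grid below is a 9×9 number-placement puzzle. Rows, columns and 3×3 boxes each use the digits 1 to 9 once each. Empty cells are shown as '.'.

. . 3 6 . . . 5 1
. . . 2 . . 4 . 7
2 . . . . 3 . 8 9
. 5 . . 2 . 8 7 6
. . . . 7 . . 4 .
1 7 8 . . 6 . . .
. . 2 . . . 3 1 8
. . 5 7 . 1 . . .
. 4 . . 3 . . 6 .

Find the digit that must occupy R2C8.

3

R1C7 = 2 (sole candidate).
R2C8 = 3: row 2 has {2,4,7}; col 8 has {1,4,5,6,7,8}; box has {1,2,4,5,7,8,9} → only 3 remains.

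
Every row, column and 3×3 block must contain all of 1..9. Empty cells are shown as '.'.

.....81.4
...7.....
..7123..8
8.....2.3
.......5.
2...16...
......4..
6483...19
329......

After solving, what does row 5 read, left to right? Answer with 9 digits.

R6C9 = 7: row 6 has {1,2,6}; col 9 has {3,4,8,9}; box has {2,3,5} → only 7 remains.
R1C8 = 7: in row 1, 7 can only go here (every other open cell in that row sees a 7).
R1C3 = 2: in row 1, 2 can only go here (every other open cell in that row sees a 2).
R1C2 = 3: in row 1, 3 can only go here (every other open cell in that row sees a 3).
R2C2 = 8: in row 2, 8 can only go here (every other open cell in that row sees an 8).
R3C1 = 4: in row 3, 4 can only go here (every other open cell in that row sees a 4).
R6C3 = 3: in row 6, 3 can only go here (every other open cell in that row sees a 3).
R5C5 = 3: in row 5, 3 can only go here (every other open cell in that row sees a 3).
R7C8 = 3: in row 7, 3 can only go here (every other open cell in that row sees a 3).
R2C7 = 3: in row 2, 3 can only go here (every other open cell in that row sees a 3).
R8C6 = 2: in row 8, 2 can only go here (every other open cell in that row sees a 2).
R5C4 = 2: in row 5, 2 can only go here (every other open cell in that row sees a 2).
R5C7 = 8: in row 5, 8 can only go here (every other open cell in that row sees an 8).
R6C7 = 9: row 6 has {1,2,3,6,7}; col 7 has {1,2,3,4,8}; box has {2,3,5,7,8} → only 9 remains.
R6C8 = 4: row 6 has {1,2,3,6,7,9}; col 8 has {1,3,5,7}; box has {2,3,5,7,8,9} → only 4 remains.
R4C8 = 6: row 4 has {2,3,8}; col 8 has {1,3,4,5,7}; box has {2,3,4,5,7,8,9} → only 6 remains.
R5C9 = 1: row 5 has {2,3,5,8}; col 9 has {3,4,7,8,9}; box has {2,3,4,5,6,7,8,9} → only 1 remains.
R6C2 = 5: row 6 has {1,2,3,4,6,7,9}; col 2 has {2,3,4,8}; box has {2,3,8} → only 5 remains.
R6C4 = 8: row 6 has {1,2,3,4,5,6,7,9}; col 4 has {1,2,3,7}; box has {1,2,3,6} → only 8 remains.
R9C8 = 8: row 9 has {2,3,9}; col 8 has {1,3,4,5,6,7}; box has {1,3,4,9} → only 8 remains.
R3C8 = 9: row 3 has {1,2,3,4,7,8}; col 8 has {1,3,4,5,6,7,8}; box has {1,3,4,7,8} → only 9 remains.
R2C8 = 2: row 2 has {3,7,8}; col 8 has {1,3,4,5,6,7,8,9}; box has {1,3,4,7,8,9} → only 2 remains.
R3C2 = 6: row 3 has {1,2,3,4,7,8,9}; col 2 has {2,3,4,5,8}; box has {2,3,4,7,8} → only 6 remains.
R3C7 = 5: row 3 has {1,2,3,4,6,7,8,9}; col 7 has {1,2,3,4,8,9}; box has {1,2,3,4,7,8,9} → only 5 remains.
R8C7 = 7: row 8 has {1,2,3,4,6,8,9}; col 7 has {1,2,3,4,5,8,9}; box has {1,3,4,8,9} → only 7 remains.
R9C7 = 6: row 9 has {2,3,8,9}; col 7 has {1,2,3,4,5,7,8,9}; box has {1,3,4,7,8,9} → only 6 remains.
R9C9 = 5: row 9 has {2,3,6,8,9}; col 9 has {1,3,4,7,8,9}; box has {1,3,4,6,7,8,9} → only 5 remains.
R2C9 = 6: row 2 has {2,3,7,8}; col 9 has {1,3,4,5,7,8,9}; box has {1,2,3,4,5,7,8,9} → only 6 remains.
R7C9 = 2: row 7 has {3,4}; col 9 has {1,3,4,5,6,7,8,9}; box has {1,3,4,5,6,7,8,9} → only 2 remains.
R8C5 = 5: row 8 has {1,2,3,4,6,7,8,9}; col 5 has {1,2,3}; box has {2,3} → only 5 remains.
R9C4 = 4: row 9 has {2,3,5,6,8,9}; col 4 has {1,2,3,7,8}; box has {2,3,5} → only 4 remains.
R9C5 = 7: row 9 has {2,3,4,5,6,8,9}; col 5 has {1,2,3,5}; box has {2,3,4,5} → only 7 remains.
R9C6 = 1: row 9 has {2,3,4,5,6,7,8,9}; col 6 has {2,3,6,8}; box has {2,3,4,5,7} → only 1 remains.
R7C6 = 9: row 7 has {2,3,4}; col 6 has {1,2,3,6,8}; box has {1,2,3,4,5,7} → only 9 remains.
R7C4 = 6: row 7 has {2,3,4,9}; col 4 has {1,2,3,4,7,8}; box has {1,2,3,4,5,7,9} → only 6 remains.
R7C5 = 8: row 7 has {2,3,4,6,9}; col 5 has {1,2,3,5,7}; box has {1,2,3,4,5,6,7,9} → only 8 remains.
R1C5 = 6: in row 1, 6 can only go here (every other open cell in that row sees a 6).
R5C3 = 6: in row 5, 6 can only go here (every other open cell in that row sees a 6).
R5C6 = 4: in row 5, 4 can only go here (every other open cell in that row sees a 4).
R2C6 = 5: row 2 has {2,3,6,7,8}; col 6 has {1,2,3,4,6,8,9}; box has {1,2,3,6,7,8} → only 5 remains.
R4C5 = 9: row 4 has {2,3,6,8}; col 5 has {1,2,3,5,6,7,8}; box has {1,2,3,4,6,8} → only 9 remains.
R4C6 = 7: row 4 has {2,3,6,8,9}; col 6 has {1,2,3,4,5,6,8,9}; box has {1,2,3,4,6,8,9} → only 7 remains.
R1C4 = 9: row 1 has {1,2,3,4,6,7,8}; col 4 has {1,2,3,4,6,7,8}; box has {1,2,3,5,6,7,8} → only 9 remains.
R2C3 = 1: row 2 has {2,3,5,6,7,8}; col 3 has {2,3,6,7,8,9}; box has {2,3,4,6,7,8} → only 1 remains.
R2C5 = 4: row 2 has {1,2,3,5,6,7,8}; col 5 has {1,2,3,5,6,7,8,9}; box has {1,2,3,5,6,7,8,9} → only 4 remains.
R4C2 = 1: row 4 has {2,3,6,7,8,9}; col 2 has {2,3,4,5,6,8}; box has {2,3,5,6,8} → only 1 remains.
R4C3 = 4: row 4 has {1,2,3,6,7,8,9}; col 3 has {1,2,3,6,7,8,9}; box has {1,2,3,5,6,8} → only 4 remains.
R4C4 = 5: row 4 has {1,2,3,4,6,7,8,9}; col 4 has {1,2,3,4,6,7,8,9}; box has {1,2,3,4,6,7,8,9} → only 5 remains.
R7C2 = 7: row 7 has {2,3,4,6,8,9}; col 2 has {1,2,3,4,5,6,8}; box has {2,3,4,6,8,9} → only 7 remains.
R7C3 = 5: row 7 has {2,3,4,6,7,8,9}; col 3 has {1,2,3,4,6,7,8,9}; box has {2,3,4,6,7,8,9} → only 5 remains.
R1C1 = 5: row 1 has {1,2,3,4,6,7,8,9}; col 1 has {2,3,4,6,8}; box has {1,2,3,4,6,7,8} → only 5 remains.
R2C1 = 9: row 2 has {1,2,3,4,5,6,7,8}; col 1 has {2,3,4,5,6,8}; box has {1,2,3,4,5,6,7,8} → only 9 remains.
R5C1 = 7: row 5 has {1,2,3,4,5,6,8}; col 1 has {2,3,4,5,6,8,9}; box has {1,2,3,4,5,6,8} → only 7 remains.
R5C2 = 9: row 5 has {1,2,3,4,5,6,7,8}; col 2 has {1,2,3,4,5,6,7,8}; box has {1,2,3,4,5,6,7,8} → only 9 remains.

796234851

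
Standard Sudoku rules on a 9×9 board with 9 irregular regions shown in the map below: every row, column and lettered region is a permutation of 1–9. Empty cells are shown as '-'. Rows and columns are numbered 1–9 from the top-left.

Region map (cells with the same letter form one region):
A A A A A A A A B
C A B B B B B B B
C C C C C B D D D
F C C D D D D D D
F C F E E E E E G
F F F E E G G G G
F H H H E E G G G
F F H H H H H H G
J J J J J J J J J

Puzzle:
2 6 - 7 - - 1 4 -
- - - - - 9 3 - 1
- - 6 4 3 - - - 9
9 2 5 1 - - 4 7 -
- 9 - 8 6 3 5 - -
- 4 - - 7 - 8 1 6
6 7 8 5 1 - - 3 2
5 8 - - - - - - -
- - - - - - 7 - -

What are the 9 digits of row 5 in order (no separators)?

r2c2 = 5: row 2 has {1,3,9}; col 2 has {2,4,6,7,8,9}; region has {1,2,4,6,7} → only 5 remains.
r3c2 = 1: row 3 has {3,4,6,9}; col 2 has {2,4,5,6,7,8,9}; region has {2,3,4,5,6,9} → only 1 remains.
r3c7 = 2: row 3 has {1,3,4,6,9}; col 7 has {1,3,4,5,7,8}; region has {1,4,7,9} → only 2 remains.
r4c5 = 8: row 4 has {1,2,4,5,7,9}; col 5 has {1,3,6,7}; region has {1,2,4,7,9} → only 8 remains.
r4c6 = 6: row 4 has {1,2,4,5,7,8,9}; col 6 has {3,9}; region has {1,2,4,7,8,9} → only 6 remains.
r4c9 = 3: row 4 has {1,2,4,5,6,7,8,9}; col 9 has {1,2,6,9}; region has {1,2,4,6,7,8,9} → only 3 remains.
r5c8 = 2: row 5 has {3,5,6,8,9}; col 8 has {1,3,4,7}; region has {1,3,5,6,7,8} → only 2 remains.
r6c1 = 3: row 6 has {1,4,6,7,8}; col 1 has {2,5,6,9}; region has {4,5,6,8,9} → only 3 remains.
r6c3 = 2: row 6 has {1,3,4,6,7,8}; col 3 has {5,6,8}; region has {3,4,5,6,8,9} → only 2 remains.
r6c4 = 9: row 6 has {1,2,3,4,6,7,8}; col 4 has {1,4,5,7,8}; region has {1,2,3,5,6,7,8} → only 9 remains.
r6c6 = 5: row 6 has {1,2,3,4,6,7,8,9}; col 6 has {3,6,9}; region has {1,2,3,6,8} → only 5 remains.
r7c6 = 4: row 7 has {1,2,3,5,6,7,8}; col 6 has {3,5,6,9}; region has {1,2,3,5,6,7,8,9} → only 4 remains.
r7c7 = 9: row 7 has {1,2,3,4,5,6,7,8}; col 7 has {1,2,3,4,5,7,8}; region has {1,2,3,5,6,8} → only 9 remains.
r8c7 = 6: row 8 has {5,8}; col 7 has {1,2,3,4,5,7,8,9}; region has {5,7,8} → only 6 remains.
r8c8 = 9: row 8 has {5,6,8}; col 8 has {1,2,3,4,7}; region has {5,6,7,8} → only 9 remains.
r9c2 = 3: row 9 has {7}; col 2 has {1,2,4,5,6,7,8,9}; region has {7} → only 3 remains.
r1c5 = 9: row 1 has {1,2,4,6,7}; col 5 has {1,3,6,7,8}; region has {1,2,4,5,6,7} → only 9 remains.
r1c6 = 8: row 1 has {1,2,4,6,7,9}; col 6 has {3,4,5,6,9}; region has {1,2,4,5,6,7,9} → only 8 remains.
r1c9 = 5: row 1 has {1,2,4,6,7,8,9}; col 9 has {1,2,3,6,9}; region has {1,3,9} → only 5 remains.
r3c6 = 7: row 3 has {1,2,3,4,6,9}; col 6 has {3,4,5,6,8,9}; region has {1,3,5,9} → only 7 remains.
r3c8 = 5: row 3 has {1,2,3,4,6,7,9}; col 8 has {1,2,3,4,7,9}; region has {1,2,3,4,6,7,8,9} → only 5 remains.
r1c3 = 3: row 1 has {1,2,4,5,6,7,8,9}; col 3 has {2,5,6,8}; region has {1,2,4,5,6,7,8,9} → only 3 remains.
r2c3 = 4: row 2 has {1,3,5,9}; col 3 has {2,3,5,6,8}; region has {1,3,5,7,9} → only 4 remains.
r2c5 = 2: row 2 has {1,3,4,5,9}; col 5 has {1,3,6,7,8,9}; region has {1,3,4,5,7,9} → only 2 remains.
r3c1 = 8: row 3 has {1,2,3,4,5,6,7,9}; col 1 has {2,3,5,6,9}; region has {1,2,3,4,5,6,9} → only 8 remains.
r8c3 = 1: row 8 has {5,6,8,9}; col 3 has {2,3,4,5,6,8}; region has {5,6,7,8,9} → only 1 remains.
r8c5 = 4: row 8 has {1,5,6,8,9}; col 5 has {1,2,3,6,7,8,9}; region has {1,5,6,7,8,9} → only 4 remains.
r8c6 = 2: row 8 has {1,4,5,6,8,9}; col 6 has {3,4,5,6,7,8,9}; region has {1,4,5,6,7,8,9} → only 2 remains.
r8c9 = 7: row 8 has {1,2,4,5,6,8,9}; col 9 has {1,2,3,5,6,9}; region has {1,2,3,5,6,8,9} → only 7 remains.
r9c3 = 9: row 9 has {3,7}; col 3 has {1,2,3,4,5,6,8}; region has {3,7} → only 9 remains.
r9c5 = 5: row 9 has {3,7,9}; col 5 has {1,2,3,4,6,7,8,9}; region has {3,7,9} → only 5 remains.
r9c6 = 1: row 9 has {3,5,7,9}; col 6 has {2,3,4,5,6,7,8,9}; region has {3,5,7,9} → only 1 remains.
r2c1 = 7: row 2 has {1,2,3,4,5,9}; col 1 has {2,3,5,6,8,9}; region has {1,2,3,4,5,6,8,9} → only 7 remains.
r2c4 = 6: row 2 has {1,2,3,4,5,7,9}; col 4 has {1,4,5,7,8,9}; region has {1,2,3,4,5,7,9} → only 6 remains.
r2c8 = 8: row 2 has {1,2,3,4,5,6,7,9}; col 8 has {1,2,3,4,5,7,9}; region has {1,2,3,4,5,6,7,9} → only 8 remains.
r5c1 = 1: row 5 has {2,3,5,6,8,9}; col 1 has {2,3,5,6,7,8,9}; region has {2,3,4,5,6,8,9} → only 1 remains.
r5c3 = 7: row 5 has {1,2,3,5,6,8,9}; col 3 has {1,2,3,4,5,6,8,9}; region has {1,2,3,4,5,6,8,9} → only 7 remains.
r5c9 = 4: row 5 has {1,2,3,5,6,7,8,9}; col 9 has {1,2,3,5,6,7,9}; region has {1,2,3,5,6,7,8,9} → only 4 remains.

197863524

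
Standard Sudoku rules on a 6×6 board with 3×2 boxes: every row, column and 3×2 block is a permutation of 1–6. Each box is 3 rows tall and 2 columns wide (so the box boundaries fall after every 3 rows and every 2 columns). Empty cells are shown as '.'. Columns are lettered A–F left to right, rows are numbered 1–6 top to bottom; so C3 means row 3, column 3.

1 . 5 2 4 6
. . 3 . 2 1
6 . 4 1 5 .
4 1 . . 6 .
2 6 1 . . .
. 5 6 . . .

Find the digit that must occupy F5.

4

B1 = 3: row 1 has {1,2,4,5,6}; col 2 has {1,5,6}; box has {1,6} → only 3 remains.
A2 = 5: row 2 has {1,2,3}; col 1 has {1,2,4,6}; box has {1,3,6} → only 5 remains.
B2 = 4: row 2 has {1,2,3,5}; col 2 has {1,3,5,6}; box has {1,3,5,6} → only 4 remains.
D2 = 6: row 2 has {1,2,3,4,5}; col 4 has {1,2}; box has {1,2,3,4,5} → only 6 remains.
B3 = 2: row 3 has {1,4,5,6}; col 2 has {1,3,4,5,6}; box has {1,3,4,5,6} → only 2 remains.
F3 = 3: row 3 has {1,2,4,5,6}; col 6 has {1,6}; box has {1,2,4,5,6} → only 3 remains.
C4 = 2: row 4 has {1,4,6}; col 3 has {1,3,4,5,6}; box has {1,6} → only 2 remains.
F4 = 5: row 4 has {1,2,4,6}; col 6 has {1,3,6}; box has {6} → only 5 remains.
E5 = 3: row 5 has {1,2,6}; col 5 has {2,4,5,6}; box has {5,6} → only 3 remains.
F5 = 4: row 5 has {1,2,3,6}; col 6 has {1,3,5,6}; box has {3,5,6} → only 4 remains.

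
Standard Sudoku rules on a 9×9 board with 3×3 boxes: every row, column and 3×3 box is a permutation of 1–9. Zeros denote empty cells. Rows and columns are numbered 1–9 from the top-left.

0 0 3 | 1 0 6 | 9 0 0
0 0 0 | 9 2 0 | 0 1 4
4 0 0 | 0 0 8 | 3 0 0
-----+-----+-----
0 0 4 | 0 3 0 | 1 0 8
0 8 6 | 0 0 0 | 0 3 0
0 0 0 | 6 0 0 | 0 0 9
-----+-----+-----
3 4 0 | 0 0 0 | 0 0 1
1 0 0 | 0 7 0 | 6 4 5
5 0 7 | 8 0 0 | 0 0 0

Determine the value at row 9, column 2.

6

row 3, column 5 = 5: row 3 has {3,4,8}; col 5 has {2,3,7}; box has {1,2,6,8,9} → only 5 remains.
row 9, column 7 = 2: row 9 has {5,7,8}; col 7 has {1,3,6,9}; box has {1,4,5,6} → only 2 remains.
row 9, column 8 = 9: row 9 has {2,5,7,8}; col 8 has {1,3,4}; box has {1,2,4,5,6} → only 9 remains.
row 9, column 9 = 3: row 9 has {2,5,7,8,9}; col 9 has {1,4,5,8,9}; box has {1,2,4,5,6,9} → only 3 remains.
row 1, column 5 = 4: row 1 has {1,3,6,9}; col 5 has {2,3,5,7}; box has {1,2,5,6,8,9} → only 4 remains.
row 3, column 4 = 7: row 3 has {3,4,5,8}; col 4 has {1,6,8,9}; box has {1,2,4,5,6,8,9} → only 7 remains.
row 9, column 2 = 6: row 9 has {2,3,5,7,8,9}; col 2 has {4,8}; box has {1,3,4,5,7} → only 6 remains.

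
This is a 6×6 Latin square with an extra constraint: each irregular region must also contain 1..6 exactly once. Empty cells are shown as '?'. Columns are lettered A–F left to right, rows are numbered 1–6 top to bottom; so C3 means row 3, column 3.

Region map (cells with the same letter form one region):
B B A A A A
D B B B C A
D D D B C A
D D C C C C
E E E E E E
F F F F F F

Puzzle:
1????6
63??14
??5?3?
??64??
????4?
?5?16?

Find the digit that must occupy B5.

6

C2 = 2 (sole candidate).
D2 = 5 (sole candidate).
D3 = 6 (sole candidate).
B1 = 4 (sole candidate).
C1 = 3 (sole candidate).
D1 = 2 (sole candidate).
E1 = 5 (sole candidate).
F3 = 1 (sole candidate).
E4 = 2 (sole candidate).
F4 = 5 (sole candidate).
C5 = 1 (sole candidate).
D5 = 3 (sole candidate).
F5 = 2 (sole candidate).
C6 = 4 (sole candidate).
F6 = 3 (sole candidate).
B3 = 2 (sole candidate).
A4 = 3 (sole candidate).
B4 = 1 (sole candidate).
A5 = 5 (sole candidate).
B5 = 6: row 5 has {1,2,3,4,5}; col 2 has {1,2,3,4,5}; region has {1,2,3,4,5} → only 6 remains.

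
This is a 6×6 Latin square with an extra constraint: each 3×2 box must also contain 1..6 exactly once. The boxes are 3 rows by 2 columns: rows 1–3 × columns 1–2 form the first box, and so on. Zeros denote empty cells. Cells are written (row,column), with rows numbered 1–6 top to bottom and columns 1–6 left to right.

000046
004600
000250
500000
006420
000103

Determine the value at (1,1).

(3,6) = 1 (sole candidate).
(4,4) = 3 (sole candidate).
(4,6) = 4 (sole candidate).
(5,6) = 5 (sole candidate).
(6,5) = 6 (sole candidate).
(1,4) = 5 (sole candidate).
(2,5) = 3 (sole candidate).
(2,6) = 2 (sole candidate).
(3,3) = 3 (sole candidate).
(4,3) = 2 (sole candidate).
(4,5) = 1 (sole candidate).
(6,3) = 5 (sole candidate).
(1,3) = 1 (sole candidate).
(2,1) = 1 (sole candidate).
(2,2) = 5 (sole candidate).
(4,2) = 6 (sole candidate).
(5,1) = 3 (sole candidate).
(5,2) = 1 (sole candidate).
(1,1) = 2: row 1 has {1,4,5,6}; col 1 has {1,3,5}; box has {1,5} → only 2 remains.

2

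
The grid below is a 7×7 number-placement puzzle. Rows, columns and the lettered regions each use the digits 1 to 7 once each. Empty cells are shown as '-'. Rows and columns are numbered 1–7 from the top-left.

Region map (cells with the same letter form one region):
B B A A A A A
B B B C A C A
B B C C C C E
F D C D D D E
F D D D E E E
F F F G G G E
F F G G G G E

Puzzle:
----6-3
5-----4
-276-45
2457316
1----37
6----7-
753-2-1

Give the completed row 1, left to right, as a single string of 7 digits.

4712653

r1c1 = 4: row 1 has {3,6}; col 1 has {1,2,5,6,7}; region has {2,5} → only 4 remains.
r2c6 = 2: row 2 has {4,5}; col 6 has {1,3,4,7}; region has {4,5,6,7} → only 2 remains.
r3c1 = 3: row 3 has {2,4,5,6,7}; col 1 has {1,2,4,5,6,7}; region has {2,4,5} → only 3 remains.
r3c5 = 1: row 3 has {2,3,4,5,6,7}; col 5 has {2,3,6}; region has {2,4,5,6,7} → only 1 remains.
r5c2 = 6: row 5 has {1,3,7}; col 2 has {2,4,5}; region has {1,3,4,7} → only 6 remains.
r5c3 = 2: row 5 has {1,3,6,7}; col 3 has {3,5,7}; region has {1,3,4,6,7} → only 2 remains.
r5c4 = 5: row 5 has {1,2,3,6,7}; col 4 has {6,7}; region has {1,2,3,4,6,7} → only 5 remains.
r5c5 = 4: row 5 has {1,2,3,5,6,7}; col 5 has {1,2,3,6}; region has {1,3,5,6,7} → only 4 remains.
r6c2 = 3: row 6 has {6,7}; col 2 has {2,4,5,6}; region has {1,2,5,6,7} → only 3 remains.
r6c3 = 4: row 6 has {3,6,7}; col 3 has {2,3,5,7}; region has {1,2,3,5,6,7} → only 4 remains.
r6c4 = 1: row 6 has {3,4,6,7}; col 4 has {5,6,7}; region has {2,3,7} → only 1 remains.
r6c5 = 5: row 6 has {1,3,4,6,7}; col 5 has {1,2,3,4,6}; region has {1,2,3,7} → only 5 remains.
r6c7 = 2: row 6 has {1,3,4,5,6,7}; col 7 has {1,3,4,5,6,7}; region has {1,3,4,5,6,7} → only 2 remains.
r7c4 = 4: row 7 has {1,2,3,5,7}; col 4 has {1,5,6,7}; region has {1,2,3,5,7} → only 4 remains.
r7c6 = 6: row 7 has {1,2,3,4,5,7}; col 6 has {1,2,3,4,7}; region has {1,2,3,4,5,7} → only 6 remains.
r1c3 = 1: row 1 has {3,4,6}; col 3 has {2,3,4,5,7}; region has {3,4,6} → only 1 remains.
r1c4 = 2: row 1 has {1,3,4,6}; col 4 has {1,4,5,6,7}; region has {1,3,4,6} → only 2 remains.
r1c6 = 5: row 1 has {1,2,3,4,6}; col 6 has {1,2,3,4,6,7}; region has {1,2,3,4,6} → only 5 remains.
r2c3 = 6: row 2 has {2,4,5}; col 3 has {1,2,3,4,5,7}; region has {2,3,4,5} → only 6 remains.
r2c4 = 3: row 2 has {2,4,5,6}; col 4 has {1,2,4,5,6,7}; region has {1,2,4,5,6,7} → only 3 remains.
r2c5 = 7: row 2 has {2,3,4,5,6}; col 5 has {1,2,3,4,5,6}; region has {1,2,3,4,5,6} → only 7 remains.
r1c2 = 7: row 1 has {1,2,3,4,5,6}; col 2 has {2,3,4,5,6}; region has {2,3,4,5,6} → only 7 remains.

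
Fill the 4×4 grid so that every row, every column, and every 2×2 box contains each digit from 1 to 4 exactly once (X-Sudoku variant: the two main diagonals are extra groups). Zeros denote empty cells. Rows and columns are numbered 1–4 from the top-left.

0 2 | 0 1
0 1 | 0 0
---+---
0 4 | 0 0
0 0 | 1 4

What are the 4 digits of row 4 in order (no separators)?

2314

R1C1 = 3: row 1 has {1,2}; col 1 has {}; box has {1,2}; main diagonal has {1,4} → only 3 remains.
R1C3 = 4: row 1 has {1,2,3}; col 3 has {1}; box has {1} → only 4 remains.
R2C1 = 4: row 2 has {1}; col 1 has {3}; box has {1,2,3} → only 4 remains.
R3C3 = 2: row 3 has {4}; col 3 has {1,4}; box has {1,4}; main diagonal has {1,3,4} → only 2 remains.
R3C4 = 3: row 3 has {2,4}; col 4 has {1,4}; box has {1,2,4} → only 3 remains.
R4C1 = 2: row 4 has {1,4}; col 1 has {3,4}; box has {4}; anti-diagonal has {1,4} → only 2 remains.
R4C2 = 3: row 4 has {1,2,4}; col 2 has {1,2,4}; box has {2,4} → only 3 remains.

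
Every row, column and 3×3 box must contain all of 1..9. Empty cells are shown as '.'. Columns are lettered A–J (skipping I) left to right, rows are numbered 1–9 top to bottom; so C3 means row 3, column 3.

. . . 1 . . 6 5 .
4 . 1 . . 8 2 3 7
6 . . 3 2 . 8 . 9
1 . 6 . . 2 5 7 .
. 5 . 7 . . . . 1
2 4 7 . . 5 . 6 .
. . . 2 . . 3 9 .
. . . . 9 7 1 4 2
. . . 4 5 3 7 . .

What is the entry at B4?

J1 = 4 (sole candidate).
B2 = 9 (sole candidate).
E2 = 6 (sole candidate).
B3 = 7 (sole candidate).
C3 = 5 (sole candidate).
F3 = 4 (sole candidate).
H3 = 1 (sole candidate).
G6 = 9 (sole candidate).
H9 = 8 (sole candidate).
J9 = 6 (sole candidate).
E1 = 7 (sole candidate).
F1 = 9 (sole candidate).
D2 = 5 (sole candidate).
F5 = 6 (sole candidate).
G5 = 4 (sole candidate).
H5 = 2 (sole candidate).
D6 = 8 (sole candidate).
J6 = 3 (sole candidate).
F7 = 1 (sole candidate).
J7 = 5 (sole candidate).
D8 = 6 (sole candidate).
A9 = 9 (sole candidate).
C9 = 2 (sole candidate).
D4 = 9 (sole candidate).
J4 = 8 (sole candidate).
E5 = 3 (sole candidate).
E6 = 1 (sole candidate).
E7 = 8 (sole candidate).
B9 = 1 (sole candidate).
B4 = 3: row 4 has {1,2,5,6,7,8,9}; col 2 has {1,4,5,7,9}; box has {1,2,4,5,6,7} → only 3 remains.

3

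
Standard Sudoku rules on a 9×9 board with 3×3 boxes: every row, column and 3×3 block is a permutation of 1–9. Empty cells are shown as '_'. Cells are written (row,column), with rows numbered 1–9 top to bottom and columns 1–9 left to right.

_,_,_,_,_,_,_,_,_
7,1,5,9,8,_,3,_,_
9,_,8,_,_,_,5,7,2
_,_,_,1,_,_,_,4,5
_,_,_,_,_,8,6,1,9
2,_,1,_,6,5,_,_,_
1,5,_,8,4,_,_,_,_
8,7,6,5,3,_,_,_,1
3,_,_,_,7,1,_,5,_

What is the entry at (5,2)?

3

(2,8) = 6 (sole candidate).
(2,9) = 4 (sole candidate).
(3,5) = 1 (sole candidate).
(4,1) = 6 (sole candidate).
(5,5) = 2 (sole candidate).
(1,1) = 4 (sole candidate).
(1,5) = 5 (sole candidate).
(1,9) = 8 (sole candidate).
(2,6) = 2 (sole candidate).
(4,5) = 9 (sole candidate).
(5,1) = 5 (sole candidate).
(8,6) = 9 (sole candidate).
(8,8) = 2 (sole candidate).
(9,9) = 6 (sole candidate).
(1,8) = 9 (sole candidate).
(7,6) = 6 (sole candidate).
(7,8) = 3 (sole candidate).
(7,9) = 7 (sole candidate).
(8,7) = 4 (sole candidate).
(9,4) = 2 (sole candidate).
(1,7) = 1 (sole candidate).
(6,8) = 8 (sole candidate).
(6,9) = 3 (sole candidate).
(7,7) = 9 (sole candidate).
(9,7) = 8 (sole candidate).
(6,7) = 7 (sole candidate).
(7,3) = 2 (sole candidate).
(1,3) = 3 (sole candidate).
(1,6) = 7 (sole candidate).
(3,2) = 6 (sole candidate).
(4,3) = 7 (sole candidate).
(4,6) = 3 (sole candidate).
(4,7) = 2 (sole candidate).
(5,3) = 4 (sole candidate).
(5,4) = 7 (sole candidate).
(6,2) = 9 (sole candidate).
(6,4) = 4 (sole candidate).
(9,2) = 4 (sole candidate).
(9,3) = 9 (sole candidate).
(1,2) = 2 (sole candidate).
(1,4) = 6 (sole candidate).
(3,4) = 3 (sole candidate).
(3,6) = 4 (sole candidate).
(4,2) = 8 (sole candidate).
(5,2) = 3: row 5 has {1,2,4,5,6,7,8,9}; col 2 has {1,2,4,5,6,7,8,9}; box has {1,2,4,5,6,7,8,9} → only 3 remains.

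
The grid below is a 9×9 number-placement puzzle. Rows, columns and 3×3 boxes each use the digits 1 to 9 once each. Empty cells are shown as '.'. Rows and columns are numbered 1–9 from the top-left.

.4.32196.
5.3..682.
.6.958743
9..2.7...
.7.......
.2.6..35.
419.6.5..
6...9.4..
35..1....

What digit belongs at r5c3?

6

r1c9 = 5 (sole candidate).
r2c2 = 9 (sole candidate).
r2c9 = 1 (sole candidate).
r8c2 = 8 (sole candidate).
r4c2 = 3 (sole candidate).
r4c3 = 5 (hidden single in row 4).
r6c9 = 7 (hidden single in row 6).
r8c9 = 2 (sole candidate).
r9c7 = 6 (sole candidate).
r4c7 = 1 (sole candidate).
r4c8 = 8 (sole candidate).
r5c7 = 2 (sole candidate).
r5c8 = 9 (sole candidate).
r7c9 = 8 (sole candidate).
r8c3 = 7 (sole candidate).
r8c4 = 5 (sole candidate).
r8c6 = 3 (sole candidate).
r8c8 = 1 (sole candidate).
r9c3 = 2 (sole candidate).
r9c6 = 4 (sole candidate).
r9c8 = 7 (sole candidate).
r9c9 = 9 (sole candidate).
r1c3 = 8 (sole candidate).
r3c3 = 1 (sole candidate).
r4c5 = 4 (sole candidate).
r4c9 = 6 (sole candidate).
r5c6 = 5 (sole candidate).
r5c9 = 4 (sole candidate).
r6c3 = 4 (sole candidate).
r6c5 = 8 (sole candidate).
r6c6 = 9 (sole candidate).
r7c4 = 7 (sole candidate).
r7c6 = 2 (sole candidate).
r7c8 = 3 (sole candidate).
r9c4 = 8 (sole candidate).
r1c1 = 7 (sole candidate).
r2c4 = 4 (sole candidate).
r2c5 = 7 (sole candidate).
r3c1 = 2 (sole candidate).
r5c3 = 6: row 5 has {2,4,5,7,9}; col 3 has {1,2,3,4,5,7,8,9}; box has {2,3,4,5,7,9} → only 6 remains.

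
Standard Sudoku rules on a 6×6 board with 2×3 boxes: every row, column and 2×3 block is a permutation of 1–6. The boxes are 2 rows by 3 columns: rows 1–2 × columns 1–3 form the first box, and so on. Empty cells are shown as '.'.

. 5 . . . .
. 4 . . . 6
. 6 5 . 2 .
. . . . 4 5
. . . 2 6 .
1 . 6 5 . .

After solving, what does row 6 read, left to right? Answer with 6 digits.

126534

R5C2 = 3: row 5 has {2,6}; col 2 has {4,5,6}; box has {1,6} → only 3 remains.
R5C3 = 4: row 5 has {2,3,6}; col 3 has {5,6}; box has {1,3,6} → only 4 remains.
R5C6 = 1: row 5 has {2,3,4,6}; col 6 has {5,6}; box has {2,5,6} → only 1 remains.
R6C2 = 2: row 6 has {1,5,6}; col 2 has {3,4,5,6}; box has {1,3,4,6} → only 2 remains.
R6C5 = 3: row 6 has {1,2,5,6}; col 5 has {2,4,6}; box has {1,2,5,6} → only 3 remains.
R6C6 = 4: row 6 has {1,2,3,5,6}; col 6 has {1,5,6}; box has {1,2,3,5,6} → only 4 remains.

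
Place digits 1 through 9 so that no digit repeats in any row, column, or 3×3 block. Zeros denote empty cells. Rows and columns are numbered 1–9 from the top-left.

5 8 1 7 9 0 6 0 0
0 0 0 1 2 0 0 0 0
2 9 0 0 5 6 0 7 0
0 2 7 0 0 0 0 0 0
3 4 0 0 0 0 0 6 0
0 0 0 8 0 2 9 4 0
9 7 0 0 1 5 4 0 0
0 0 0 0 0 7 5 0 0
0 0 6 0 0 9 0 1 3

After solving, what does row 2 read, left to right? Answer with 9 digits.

764128359

R5C5 = 7: row 5 has {3,4,6}; col 5 has {1,2,5,9}; box has {2,8} → only 7 remains.
R5C6 = 1: row 5 has {3,4,6,7}; col 6 has {2,5,6,7,9}; box has {2,7,8} → only 1 remains.
R6C3 = 5: row 6 has {2,4,8,9}; col 3 has {1,6,7}; box has {2,3,4,7} → only 5 remains.
R9C2 = 5: row 9 has {1,3,6,9}; col 2 has {2,4,7,8,9}; box has {6,7,9} → only 5 remains.
R2C1 = 7: in row 2, 7 can only go here (every other open cell in that row sees a 7).
R2C2 = 6: in row 2, 6 can only go here (every other open cell in that row sees a 6).
R6C2 = 1: row 6 has {2,4,5,8,9}; col 2 has {2,4,5,6,7,8,9}; box has {2,3,4,5,7} → only 1 remains.
R6C9 = 7: row 6 has {1,2,4,5,8,9}; col 9 has {3}; box has {4,6,9} → only 7 remains.
R8C2 = 3: row 8 has {5,7}; col 2 has {1,2,4,5,6,7,8,9}; box has {5,6,7,9} → only 3 remains.
R6C1 = 6: row 6 has {1,2,4,5,7,8,9}; col 1 has {2,3,5,7,9}; box has {1,2,3,4,5,7} → only 6 remains.
R6C5 = 3: row 6 has {1,2,4,5,6,7,8,9}; col 5 has {1,2,5,7,9}; box has {1,2,7,8} → only 3 remains.
R4C1 = 8: row 4 has {2,7}; col 1 has {2,3,5,6,7,9}; box has {1,2,3,4,5,6,7} → only 8 remains.
R4C6 = 4: row 4 has {2,7,8}; col 6 has {1,2,5,6,7,9}; box has {1,2,3,7,8} → only 4 remains.
R5C3 = 9: row 5 has {1,3,4,6,7}; col 3 has {1,5,6,7}; box has {1,2,3,4,5,6,7,8} → only 9 remains.
R5C4 = 5: row 5 has {1,3,4,6,7,9}; col 4 has {1,7,8}; box has {1,2,3,4,7,8} → only 5 remains.
R9C1 = 4: row 9 has {1,3,5,6,9}; col 1 has {2,3,5,6,7,8,9}; box has {3,5,6,7,9} → only 4 remains.
R9C4 = 2: row 9 has {1,3,4,5,6,9}; col 4 has {1,5,7,8}; box has {1,5,7,9} → only 2 remains.
R9C5 = 8: row 9 has {1,2,3,4,5,6,9}; col 5 has {1,2,3,5,7,9}; box has {1,2,5,7,9} → only 8 remains.
R9C7 = 7: row 9 has {1,2,3,4,5,6,8,9}; col 7 has {4,5,6,9}; box has {1,3,4,5} → only 7 remains.
R1C6 = 3: row 1 has {1,5,6,7,8,9}; col 6 has {1,2,4,5,6,7,9}; box has {1,2,5,6,7,9} → only 3 remains.
R1C8 = 2: row 1 has {1,3,5,6,7,8,9}; col 8 has {1,4,6,7}; box has {6,7} → only 2 remains.
R1C9 = 4: row 1 has {1,2,3,5,6,7,8,9}; col 9 has {3,7}; box has {2,6,7} → only 4 remains.
R2C6 = 8: row 2 has {1,2,6,7}; col 6 has {1,2,3,4,5,6,7,9}; box has {1,2,3,5,6,7,9} → only 8 remains.
R2C7 = 3: row 2 has {1,2,6,7,8}; col 7 has {4,5,6,7,9}; box has {2,4,6,7} → only 3 remains.
R3C4 = 4: row 3 has {2,5,6,7,9}; col 4 has {1,2,5,7,8}; box has {1,2,3,5,6,7,8,9} → only 4 remains.
R4C5 = 6: row 4 has {2,4,7,8}; col 5 has {1,2,3,5,7,8,9}; box has {1,2,3,4,5,7,8} → only 6 remains.
R4C7 = 1: row 4 has {2,4,6,7,8}; col 7 has {3,4,5,6,7,9}; box has {4,6,7,9} → only 1 remains.
R4C9 = 5: row 4 has {1,2,4,6,7,8}; col 9 has {3,4,7}; box has {1,4,6,7,9} → only 5 remains.
R7C8 = 8: row 7 has {1,4,5,7,9}; col 8 has {1,2,4,6,7}; box has {1,3,4,5,7} → only 8 remains.
R8C1 = 1: row 8 has {3,5,7}; col 1 has {2,3,4,5,6,7,8,9}; box has {3,4,5,6,7,9} → only 1 remains.
R8C4 = 6: row 8 has {1,3,5,7}; col 4 has {1,2,4,5,7,8}; box has {1,2,5,7,8,9} → only 6 remains.
R8C5 = 4: row 8 has {1,3,5,6,7}; col 5 has {1,2,3,5,6,7,8,9}; box has {1,2,5,6,7,8,9} → only 4 remains.
R8C8 = 9: row 8 has {1,3,4,5,6,7}; col 8 has {1,2,4,6,7,8}; box has {1,3,4,5,7,8} → only 9 remains.
R8C9 = 2: row 8 has {1,3,4,5,6,7,9}; col 9 has {3,4,5,7}; box has {1,3,4,5,7,8,9} → only 2 remains.
R2C3 = 4: row 2 has {1,2,3,6,7,8}; col 3 has {1,5,6,7,9}; box has {1,2,5,6,7,8,9} → only 4 remains.
R2C8 = 5: row 2 has {1,2,3,4,6,7,8}; col 8 has {1,2,4,6,7,8,9}; box has {2,3,4,6,7} → only 5 remains.
R2C9 = 9: row 2 has {1,2,3,4,5,6,7,8}; col 9 has {2,3,4,5,7}; box has {2,3,4,5,6,7} → only 9 remains.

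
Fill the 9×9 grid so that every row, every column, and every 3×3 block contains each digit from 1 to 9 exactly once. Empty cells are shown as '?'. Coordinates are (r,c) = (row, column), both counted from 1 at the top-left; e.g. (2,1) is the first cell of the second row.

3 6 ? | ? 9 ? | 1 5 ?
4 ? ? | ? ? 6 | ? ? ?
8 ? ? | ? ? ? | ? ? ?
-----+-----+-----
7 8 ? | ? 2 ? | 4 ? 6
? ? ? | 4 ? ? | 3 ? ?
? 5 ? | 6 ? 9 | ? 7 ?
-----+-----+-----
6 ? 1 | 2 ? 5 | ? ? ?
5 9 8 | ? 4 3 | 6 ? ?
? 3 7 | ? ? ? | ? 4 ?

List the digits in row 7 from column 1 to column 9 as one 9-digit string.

641275983

(1,3) = 2 (sole candidate).
(4,6) = 1 (sole candidate).
(4,8) = 9 (sole candidate).
(7,2) = 4: row 7 has {1,2,5,6}; col 2 has {3,5,6,8,9}; box has {1,3,5,6,7,8,9} → only 4 remains.
(9,1) = 2 (sole candidate).
(9,6) = 8 (sole candidate).
(4,3) = 3 (sole candidate).
(4,4) = 5 (sole candidate).
(5,6) = 7 (sole candidate).
(6,1) = 1 (sole candidate).
(6,3) = 4 (sole candidate).
(7,5) = 7: row 7 has {1,2,4,5,6}; col 5 has {2,4,9}; box has {2,3,4,5,8} → only 7 remains.
(8,4) = 1 (sole candidate).
(8,8) = 2 (sole candidate).
(8,9) = 7 (sole candidate).
(9,4) = 9 (sole candidate).
(9,5) = 6 (sole candidate).
(9,7) = 5 (sole candidate).
(9,9) = 1 (sole candidate).
(1,6) = 4 (sole candidate).
(1,9) = 8 (sole candidate).
(2,8) = 3 (sole candidate).
(3,6) = 2 (sole candidate).
(3,8) = 6 (sole candidate).
(5,1) = 9 (sole candidate).
(5,2) = 2 (sole candidate).
(5,3) = 6 (sole candidate).
(5,5) = 8 (sole candidate).
(5,8) = 1 (sole candidate).
(5,9) = 5 (sole candidate).
(6,5) = 3 (sole candidate).
(6,9) = 2 (sole candidate).
(7,8) = 8: row 7 has {1,2,4,5,6,7}; col 8 has {1,2,3,4,5,6,7,9}; box has {1,2,4,5,6,7} → only 8 remains.
(1,4) = 7 (sole candidate).
(2,4) = 8 (sole candidate).
(2,9) = 9 (sole candidate).
(3,4) = 3 (sole candidate).
(3,7) = 7 (sole candidate).
(3,9) = 4 (sole candidate).
(6,7) = 8 (sole candidate).
(7,7) = 9: row 7 has {1,2,4,5,6,7,8}; col 7 has {1,3,4,5,6,7,8}; box has {1,2,4,5,6,7,8} → only 9 remains.
(7,9) = 3: row 7 has {1,2,4,5,6,7,8,9}; col 9 has {1,2,4,5,6,7,8,9}; box has {1,2,4,5,6,7,8,9} → only 3 remains.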